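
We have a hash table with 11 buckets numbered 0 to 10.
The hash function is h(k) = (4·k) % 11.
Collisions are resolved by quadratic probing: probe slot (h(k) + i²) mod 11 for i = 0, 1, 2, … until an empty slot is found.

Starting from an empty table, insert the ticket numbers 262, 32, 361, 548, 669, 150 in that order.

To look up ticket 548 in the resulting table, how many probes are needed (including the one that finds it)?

4

262 hashes to 3; slot 3 is free → place at 3.
32 hashes to 7; slot 7 is free → place at 7.
361 hashes to 3; 3 taken → place at 4.
548 hashes to 3; 3,4,7 taken → place at 1.
669 hashes to 3; 3,4,7,1 taken → place at 8.
150 hashes to 6; slot 6 is free → place at 6.
Table: [—, 548, —, 262, 361, —, 150, 32, 669, —, —]
Lookup 548: h=3, probe 3,4,7,1 → found at 1.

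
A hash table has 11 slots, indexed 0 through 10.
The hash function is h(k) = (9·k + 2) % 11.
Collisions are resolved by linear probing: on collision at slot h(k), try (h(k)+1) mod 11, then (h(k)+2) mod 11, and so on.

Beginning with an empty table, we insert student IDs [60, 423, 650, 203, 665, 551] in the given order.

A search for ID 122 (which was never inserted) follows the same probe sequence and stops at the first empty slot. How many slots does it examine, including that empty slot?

Insert 60: h=3, slot 3 empty => index 3.
Insert 423: h=3, slot 3 occupied => index 4.
Insert 650: h=0, slot 0 empty => index 0.
Insert 203: h=3, slots 3,4 occupied => index 5.
Insert 665: h=3, slots 3,4,5 occupied => index 6.
Insert 551: h=0, slot 0 occupied => index 1.
Table: [650, 551, —, 60, 423, 203, 665, —, —, —, —]
Lookup 122: h=0, probe 0,1,2 → slot 2 empty, not found.

3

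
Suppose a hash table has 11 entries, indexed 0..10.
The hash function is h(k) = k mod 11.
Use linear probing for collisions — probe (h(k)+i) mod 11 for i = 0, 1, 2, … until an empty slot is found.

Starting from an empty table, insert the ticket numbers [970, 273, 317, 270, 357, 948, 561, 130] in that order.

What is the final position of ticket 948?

970 hashes to 2; slot 2 is free => place at 2.
273 hashes to 9; slot 9 is free => place at 9.
317 hashes to 9; 9 taken => place at 10.
270 hashes to 6; slot 6 is free => place at 6.
357 hashes to 5; slot 5 is free => place at 5.
948 hashes to 2; 2 taken => place at 3.
561 hashes to 0; slot 0 is free => place at 0.
130 hashes to 9; 9,10,0 taken => place at 1.
Table: [561, 130, 970, 948, ., 357, 270, ., ., 273, 317]

3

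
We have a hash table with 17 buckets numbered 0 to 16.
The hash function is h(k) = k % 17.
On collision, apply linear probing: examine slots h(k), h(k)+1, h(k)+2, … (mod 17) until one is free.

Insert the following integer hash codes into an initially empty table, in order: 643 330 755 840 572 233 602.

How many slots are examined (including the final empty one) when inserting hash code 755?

643 hashes to 14; slot 14 is free => place at 14.
330 hashes to 7; slot 7 is free => place at 7.
755 hashes to 7; 7 taken => place at 8.
840 hashes to 7; 7,8 taken => place at 9.
572 hashes to 11; slot 11 is free => place at 11.
233 hashes to 12; slot 12 is free => place at 12.
602 hashes to 7; 7,8,9 taken => place at 10.
Table: [—, —, —, —, —, —, —, 330, 755, 840, 602, 572, 233, —, 643, —, —]

2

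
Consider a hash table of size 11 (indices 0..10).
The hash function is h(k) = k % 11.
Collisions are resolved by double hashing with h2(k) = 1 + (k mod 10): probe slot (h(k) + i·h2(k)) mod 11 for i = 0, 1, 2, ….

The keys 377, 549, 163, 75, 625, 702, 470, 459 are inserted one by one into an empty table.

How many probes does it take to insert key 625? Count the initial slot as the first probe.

4

377: h=3 -> slot 3
549: h=10 -> slot 10
163: h=9 -> slot 9
75: h=9, h2=6, probe 9,4 -> slot 4
625: h=9, h2=6, probe 9,4,10,5 -> slot 5
702: h=9, h2=3, probe 9,1 -> slot 1
470: h=8 -> slot 8
459: h=8, h2=10, probe 8,7 -> slot 7
Table: [_, 702, _, 377, 75, 625, _, 459, 470, 163, 549]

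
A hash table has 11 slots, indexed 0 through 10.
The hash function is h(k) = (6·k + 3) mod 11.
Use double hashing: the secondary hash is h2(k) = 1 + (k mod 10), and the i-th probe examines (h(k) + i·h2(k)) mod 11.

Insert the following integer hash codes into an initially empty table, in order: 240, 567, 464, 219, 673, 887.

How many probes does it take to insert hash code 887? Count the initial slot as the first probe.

240 hashes to 2; slot 2 is free → place at 2.
567 hashes to 6; slot 6 is free → place at 6.
464 hashes to 4; slot 4 is free → place at 4.
219 hashes to 8; slot 8 is free → place at 8.
673 hashes to 4, h2=4; 4,8 taken → place at 1.
887 hashes to 1, h2=8; 1 taken → place at 9.
Table: [_, 673, 240, _, 464, _, 567, _, 219, 887, _]

2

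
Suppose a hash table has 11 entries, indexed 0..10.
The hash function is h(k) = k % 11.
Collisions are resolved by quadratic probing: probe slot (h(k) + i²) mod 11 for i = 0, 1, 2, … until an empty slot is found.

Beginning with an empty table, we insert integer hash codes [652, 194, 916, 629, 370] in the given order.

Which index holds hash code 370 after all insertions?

8

Insert 652: h=3, slot 3 empty → index 3.
Insert 194: h=7, slot 7 empty → index 7.
Insert 916: h=3, slot 3 occupied → index 4.
Insert 629: h=2, slot 2 empty → index 2.
Insert 370: h=7, slot 7 occupied → index 8.
Table: [∅, ∅, 629, 652, 916, ∅, ∅, 194, 370, ∅, ∅]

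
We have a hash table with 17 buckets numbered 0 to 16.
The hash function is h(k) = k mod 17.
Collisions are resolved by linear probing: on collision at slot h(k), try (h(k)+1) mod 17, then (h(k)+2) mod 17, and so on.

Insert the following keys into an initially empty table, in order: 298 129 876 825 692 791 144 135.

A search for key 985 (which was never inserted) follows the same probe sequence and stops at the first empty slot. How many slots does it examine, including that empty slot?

2

Insert 298: h=9, slot 9 empty → index 9.
Insert 129: h=10, slot 10 empty → index 10.
Insert 876: h=9, slots 9,10 occupied → index 11.
Insert 825: h=9, slots 9,10,11 occupied → index 12.
Insert 692: h=12, slot 12 occupied → index 13.
Insert 791: h=9, slots 9,10,11,12,13 occupied → index 14.
Insert 144: h=8, slot 8 empty → index 8.
Insert 135: h=16, slot 16 empty → index 16.
Table: [., ., ., ., ., ., ., ., 144, 298, 129, 876, 825, 692, 791, ., 135]
Lookup 985: h=16, probe 16,0 → slot 0 empty, not found.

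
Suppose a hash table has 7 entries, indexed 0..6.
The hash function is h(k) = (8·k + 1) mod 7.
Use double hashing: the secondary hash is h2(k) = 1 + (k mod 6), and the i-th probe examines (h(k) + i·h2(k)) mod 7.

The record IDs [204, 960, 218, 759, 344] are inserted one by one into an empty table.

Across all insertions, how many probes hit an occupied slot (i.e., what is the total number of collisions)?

Insert 204: h=2, slot 2 empty → index 2.
Insert 960: h=2, h2=1, slot 2 occupied → index 3.
Insert 218: h=2, h2=3, slot 2 occupied → index 5.
Insert 759: h=4, slot 4 empty → index 4.
Insert 344: h=2, h2=3, slots 2,5 occupied → index 1.
Table: [., 344, 204, 960, 759, 218, .]

4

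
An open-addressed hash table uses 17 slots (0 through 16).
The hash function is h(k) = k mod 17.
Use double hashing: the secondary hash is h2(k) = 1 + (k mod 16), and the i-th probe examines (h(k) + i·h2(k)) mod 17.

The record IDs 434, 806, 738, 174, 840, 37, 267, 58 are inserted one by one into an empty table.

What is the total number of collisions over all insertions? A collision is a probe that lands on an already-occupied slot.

3

Insert 434: h=9, slot 9 empty => index 9.
Insert 806: h=7, slot 7 empty => index 7.
Insert 738: h=7, h2=3, slot 7 occupied => index 10.
Insert 174: h=4, slot 4 empty => index 4.
Insert 840: h=7, h2=9, slot 7 occupied => index 16.
Insert 37: h=3, slot 3 empty => index 3.
Insert 267: h=12, slot 12 empty => index 12.
Insert 58: h=7, h2=11, slot 7 occupied => index 1.
Table: [∅, 58, ∅, 37, 174, ∅, ∅, 806, ∅, 434, 738, ∅, 267, ∅, ∅, ∅, 840]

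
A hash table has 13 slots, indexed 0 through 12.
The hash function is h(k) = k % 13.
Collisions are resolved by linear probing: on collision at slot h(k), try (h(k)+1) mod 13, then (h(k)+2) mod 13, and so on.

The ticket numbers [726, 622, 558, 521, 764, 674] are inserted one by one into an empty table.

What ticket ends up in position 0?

726: h=11 => slot 11
622: h=11, probe 11,12 => slot 12
558: h=12, probe 12,0 => slot 0
521: h=1 => slot 1
764: h=10 => slot 10
674: h=11, probe 11,12,0,1,2 => slot 2
Table: [558, 521, 674, ∅, ∅, ∅, ∅, ∅, ∅, ∅, 764, 726, 622]

558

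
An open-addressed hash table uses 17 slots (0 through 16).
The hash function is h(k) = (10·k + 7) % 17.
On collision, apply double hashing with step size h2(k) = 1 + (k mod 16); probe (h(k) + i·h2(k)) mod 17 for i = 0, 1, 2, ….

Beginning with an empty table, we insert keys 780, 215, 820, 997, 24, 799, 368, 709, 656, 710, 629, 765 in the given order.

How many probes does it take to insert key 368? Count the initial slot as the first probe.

2

780 hashes to 4; slot 4 is free -> place at 4.
215 hashes to 15; slot 15 is free -> place at 15.
820 hashes to 13; slot 13 is free -> place at 13.
997 hashes to 15, h2=6; 15,4 taken -> place at 10.
24 hashes to 9; slot 9 is free -> place at 9.
799 hashes to 7; slot 7 is free -> place at 7.
368 hashes to 15, h2=1; 15 taken -> place at 16.
709 hashes to 8; slot 8 is free -> place at 8.
656 hashes to 5; slot 5 is free -> place at 5.
710 hashes to 1; slot 1 is free -> place at 1.
629 hashes to 7, h2=6; 7,13 taken -> place at 2.
765 hashes to 7, h2=14; 7,4,1,15 taken -> place at 12.
Table: [-, 710, 629, -, 780, 656, -, 799, 709, 24, 997, -, 765, 820, -, 215, 368]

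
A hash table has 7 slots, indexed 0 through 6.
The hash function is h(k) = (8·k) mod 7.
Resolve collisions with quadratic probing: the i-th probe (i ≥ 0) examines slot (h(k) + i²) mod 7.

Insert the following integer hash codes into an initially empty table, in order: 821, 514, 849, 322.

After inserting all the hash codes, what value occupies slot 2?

821 hashes to 2; slot 2 is free -> place at 2.
514 hashes to 3; slot 3 is free -> place at 3.
849 hashes to 2; 2,3 taken -> place at 6.
322 hashes to 0; slot 0 is free -> place at 0.
Table: [322, -, 821, 514, -, -, 849]

821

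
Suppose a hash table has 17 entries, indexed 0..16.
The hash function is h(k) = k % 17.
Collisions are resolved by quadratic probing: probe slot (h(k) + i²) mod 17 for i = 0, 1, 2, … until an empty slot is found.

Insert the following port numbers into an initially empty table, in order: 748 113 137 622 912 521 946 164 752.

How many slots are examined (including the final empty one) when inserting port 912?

748: h=0 -> slot 0
113: h=11 -> slot 11
137: h=1 -> slot 1
622: h=10 -> slot 10
912: h=11, probe 11,12 -> slot 12
521: h=11, probe 11,12,15 -> slot 15
946: h=11, probe 11,12,15,3 -> slot 3
164: h=11, probe 11,12,15,3,10,2 -> slot 2
752: h=4 -> slot 4
Table: [748, 137, 164, 946, 752, -, -, -, -, -, 622, 113, 912, -, -, 521, -]

2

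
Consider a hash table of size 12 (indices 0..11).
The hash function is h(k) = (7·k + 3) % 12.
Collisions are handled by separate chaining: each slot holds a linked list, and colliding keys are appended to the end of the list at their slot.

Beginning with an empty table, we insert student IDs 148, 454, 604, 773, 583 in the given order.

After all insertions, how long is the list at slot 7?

2

Insert 148: h=7, bucket 7 empty → new chain.
Insert 454: h=1, bucket 1 empty → new chain.
Insert 604: h=7, bucket 7 nonempty → append to chain.
Insert 773: h=2, bucket 2 empty → new chain.
Insert 583: h=4, bucket 4 empty → new chain.
Final buckets:
0: —
1: 454
2: 773
3: —
4: 583
5: —
6: —
7: 148 -> 604
8: —
9: —
10: —
11: —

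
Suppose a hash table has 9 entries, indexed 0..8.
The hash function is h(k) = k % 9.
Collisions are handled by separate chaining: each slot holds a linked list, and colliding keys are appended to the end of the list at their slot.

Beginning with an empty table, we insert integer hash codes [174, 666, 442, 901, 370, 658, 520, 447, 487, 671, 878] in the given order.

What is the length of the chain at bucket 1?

174 -> bucket 3
666 -> bucket 0
442 -> bucket 1
901 -> bucket 1 (collision)
370 -> bucket 1 (collision)
658 -> bucket 1 (collision)
520 -> bucket 7
447 -> bucket 6
487 -> bucket 1 (collision)
671 -> bucket 5
878 -> bucket 5 (collision)
Final buckets:
0: 666
1: 442 -> 901 -> 370 -> 658 -> 487
2: _
3: 174
4: _
5: 671 -> 878
6: 447
7: 520
8: _

5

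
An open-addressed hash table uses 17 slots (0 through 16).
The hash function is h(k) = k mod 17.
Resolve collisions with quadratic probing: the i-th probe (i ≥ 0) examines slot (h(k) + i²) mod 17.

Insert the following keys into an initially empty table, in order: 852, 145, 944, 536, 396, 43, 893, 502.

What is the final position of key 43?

1

852 hashes to 2; slot 2 is free => place at 2.
145 hashes to 9; slot 9 is free => place at 9.
944 hashes to 9; 9 taken => place at 10.
536 hashes to 9; 9,10 taken => place at 13.
396 hashes to 5; slot 5 is free => place at 5.
43 hashes to 9; 9,10,13 taken => place at 1.
893 hashes to 9; 9,10,13,1 taken => place at 8.
502 hashes to 9; 9,10,13,1,8 taken => place at 0.
Table: [502, 43, 852, ∅, ∅, 396, ∅, ∅, 893, 145, 944, ∅, ∅, 536, ∅, ∅, ∅]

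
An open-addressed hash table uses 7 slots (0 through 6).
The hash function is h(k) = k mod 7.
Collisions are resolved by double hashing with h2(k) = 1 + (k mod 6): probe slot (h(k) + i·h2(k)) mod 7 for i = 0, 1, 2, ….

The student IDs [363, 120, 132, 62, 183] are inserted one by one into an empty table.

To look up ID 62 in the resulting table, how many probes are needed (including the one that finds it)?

363 hashes to 6; slot 6 is free → place at 6.
120 hashes to 1; slot 1 is free → place at 1.
132 hashes to 6, h2=1; 6 taken → place at 0.
62 hashes to 6, h2=3; 6 taken → place at 2.
183 hashes to 1, h2=4; 1 taken → place at 5.
Table: [132, 120, 62, —, —, 183, 363]
Lookup 62: h=6, h2=3, probe 6,2 → found at 2.

2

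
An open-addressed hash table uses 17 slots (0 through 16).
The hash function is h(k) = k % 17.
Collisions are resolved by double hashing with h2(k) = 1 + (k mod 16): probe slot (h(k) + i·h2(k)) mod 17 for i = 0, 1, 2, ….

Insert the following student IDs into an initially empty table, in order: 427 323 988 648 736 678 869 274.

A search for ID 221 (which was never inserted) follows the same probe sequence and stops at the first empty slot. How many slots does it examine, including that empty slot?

Insert 427: h=2, slot 2 empty -> index 2.
Insert 323: h=0, slot 0 empty -> index 0.
Insert 988: h=2, h2=13, slot 2 occupied -> index 15.
Insert 648: h=2, h2=9, slot 2 occupied -> index 11.
Insert 736: h=5, slot 5 empty -> index 5.
Insert 678: h=15, h2=7, slots 15,5 occupied -> index 12.
Insert 869: h=2, h2=6, slot 2 occupied -> index 8.
Insert 274: h=2, h2=3, slots 2,5,8,11 occupied -> index 14.
Table: [323, —, 427, —, —, 736, —, —, 869, —, —, 648, 678, —, 274, 988, —]
Lookup 221: h=0, h2=14, probe 0,14,11,8,5,2,16 → slot 16 empty, not found.

7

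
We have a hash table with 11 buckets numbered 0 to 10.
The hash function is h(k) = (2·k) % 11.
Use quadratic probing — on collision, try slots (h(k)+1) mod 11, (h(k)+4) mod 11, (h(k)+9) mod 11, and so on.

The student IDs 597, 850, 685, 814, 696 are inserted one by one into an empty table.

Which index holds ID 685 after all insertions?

597: h=6 => slot 6
850: h=6, probe 6,7 => slot 7
685: h=6, probe 6,7,10 => slot 10
814: h=0 => slot 0
696: h=6, probe 6,7,10,4 => slot 4
Table: [814, ∅, ∅, ∅, 696, ∅, 597, 850, ∅, ∅, 685]

10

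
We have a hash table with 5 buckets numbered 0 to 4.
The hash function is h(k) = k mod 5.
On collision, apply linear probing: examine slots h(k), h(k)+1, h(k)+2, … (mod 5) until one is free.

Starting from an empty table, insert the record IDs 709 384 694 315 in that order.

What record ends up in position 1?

709: h=4 -> slot 4
384: h=4, probe 4,0 -> slot 0
694: h=4, probe 4,0,1 -> slot 1
315: h=0, probe 0,1,2 -> slot 2
Table: [384, 694, 315, —, 709]

694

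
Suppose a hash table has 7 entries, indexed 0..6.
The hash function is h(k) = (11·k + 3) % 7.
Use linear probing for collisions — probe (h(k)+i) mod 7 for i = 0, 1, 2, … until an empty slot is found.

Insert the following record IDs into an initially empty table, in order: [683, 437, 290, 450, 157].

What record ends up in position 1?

437

683: h=5 => slot 5
437: h=1 => slot 1
290: h=1, probe 1,2 => slot 2
450: h=4 => slot 4
157: h=1, probe 1,2,3 => slot 3
Table: [_, 437, 290, 157, 450, 683, _]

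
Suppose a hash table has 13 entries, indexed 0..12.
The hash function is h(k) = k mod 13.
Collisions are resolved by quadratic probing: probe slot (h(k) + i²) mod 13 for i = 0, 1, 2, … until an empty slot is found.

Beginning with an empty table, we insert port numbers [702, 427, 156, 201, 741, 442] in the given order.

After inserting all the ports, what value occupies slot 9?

442

702: h=0 => slot 0
427: h=11 => slot 11
156: h=0, probe 0,1 => slot 1
201: h=6 => slot 6
741: h=0, probe 0,1,4 => slot 4
442: h=0, probe 0,1,4,9 => slot 9
Table: [702, 156, _, _, 741, _, 201, _, _, 442, _, 427, _]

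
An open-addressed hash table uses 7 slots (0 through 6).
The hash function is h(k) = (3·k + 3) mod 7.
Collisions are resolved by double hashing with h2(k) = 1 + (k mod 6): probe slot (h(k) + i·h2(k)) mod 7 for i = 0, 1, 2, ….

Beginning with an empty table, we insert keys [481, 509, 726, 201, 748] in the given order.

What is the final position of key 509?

3

481: h=4 -> slot 4
509: h=4, h2=6, probe 4,3 -> slot 3
726: h=4, h2=1, probe 4,5 -> slot 5
201: h=4, h2=4, probe 4,1 -> slot 1
748: h=0 -> slot 0
Table: [748, 201, —, 509, 481, 726, —]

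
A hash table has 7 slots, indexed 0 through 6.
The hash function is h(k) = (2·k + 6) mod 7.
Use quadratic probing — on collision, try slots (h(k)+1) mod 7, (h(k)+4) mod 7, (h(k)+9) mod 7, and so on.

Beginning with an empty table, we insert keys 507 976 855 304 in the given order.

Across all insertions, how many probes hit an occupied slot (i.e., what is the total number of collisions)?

Insert 507: h=5, slot 5 empty -> index 5.
Insert 976: h=5, slot 5 occupied -> index 6.
Insert 855: h=1, slot 1 empty -> index 1.
Insert 304: h=5, slots 5,6 occupied -> index 2.
Table: [—, 855, 304, —, —, 507, 976]

3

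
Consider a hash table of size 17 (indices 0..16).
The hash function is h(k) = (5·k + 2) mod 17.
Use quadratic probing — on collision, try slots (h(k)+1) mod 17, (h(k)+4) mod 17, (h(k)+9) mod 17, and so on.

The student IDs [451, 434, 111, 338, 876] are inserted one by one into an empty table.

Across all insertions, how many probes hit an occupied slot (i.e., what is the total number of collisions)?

6

451: h=13 → slot 13
434: h=13, probe 13,14 → slot 14
111: h=13, probe 13,14,0 → slot 0
338: h=9 → slot 9
876: h=13, probe 13,14,0,5 → slot 5
Table: [111, -, -, -, -, 876, -, -, -, 338, -, -, -, 451, 434, -, -]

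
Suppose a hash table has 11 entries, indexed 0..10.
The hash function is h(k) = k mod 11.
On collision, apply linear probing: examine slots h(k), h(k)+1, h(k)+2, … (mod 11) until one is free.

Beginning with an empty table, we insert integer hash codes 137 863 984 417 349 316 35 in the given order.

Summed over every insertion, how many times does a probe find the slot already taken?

137 hashes to 5; slot 5 is free -> place at 5.
863 hashes to 5; 5 taken -> place at 6.
984 hashes to 5; 5,6 taken -> place at 7.
417 hashes to 10; slot 10 is free -> place at 10.
349 hashes to 8; slot 8 is free -> place at 8.
316 hashes to 8; 8 taken -> place at 9.
35 hashes to 2; slot 2 is free -> place at 2.
Table: [., ., 35, ., ., 137, 863, 984, 349, 316, 417]

4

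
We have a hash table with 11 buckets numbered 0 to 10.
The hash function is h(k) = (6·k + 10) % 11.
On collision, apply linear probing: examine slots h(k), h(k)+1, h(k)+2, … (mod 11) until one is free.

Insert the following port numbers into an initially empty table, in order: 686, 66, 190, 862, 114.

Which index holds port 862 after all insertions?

686: h=1 → slot 1
66: h=10 → slot 10
190: h=6 → slot 6
862: h=1, probe 1,2 → slot 2
114: h=1, probe 1,2,3 → slot 3
Table: [., 686, 862, 114, ., ., 190, ., ., ., 66]

2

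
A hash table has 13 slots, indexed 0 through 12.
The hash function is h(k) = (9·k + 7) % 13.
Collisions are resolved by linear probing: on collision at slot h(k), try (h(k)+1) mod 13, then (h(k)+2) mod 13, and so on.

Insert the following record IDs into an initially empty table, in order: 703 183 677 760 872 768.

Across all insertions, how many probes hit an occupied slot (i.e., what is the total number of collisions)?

10

Insert 703: h=3, slot 3 empty -> index 3.
Insert 183: h=3, slot 3 occupied -> index 4.
Insert 677: h=3, slots 3,4 occupied -> index 5.
Insert 760: h=9, slot 9 empty -> index 9.
Insert 872: h=3, slots 3,4,5 occupied -> index 6.
Insert 768: h=3, slots 3,4,5,6 occupied -> index 7.
Table: [_, _, _, 703, 183, 677, 872, 768, _, 760, _, _, _]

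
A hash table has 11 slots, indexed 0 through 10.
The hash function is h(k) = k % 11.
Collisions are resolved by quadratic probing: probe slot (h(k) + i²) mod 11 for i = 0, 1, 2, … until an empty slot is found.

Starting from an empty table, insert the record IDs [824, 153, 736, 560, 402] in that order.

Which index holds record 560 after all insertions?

8

824 hashes to 10; slot 10 is free -> place at 10.
153 hashes to 10; 10 taken -> place at 0.
736 hashes to 10; 10,0 taken -> place at 3.
560 hashes to 10; 10,0,3 taken -> place at 8.
402 hashes to 6; slot 6 is free -> place at 6.
Table: [153, -, -, 736, -, -, 402, -, 560, -, 824]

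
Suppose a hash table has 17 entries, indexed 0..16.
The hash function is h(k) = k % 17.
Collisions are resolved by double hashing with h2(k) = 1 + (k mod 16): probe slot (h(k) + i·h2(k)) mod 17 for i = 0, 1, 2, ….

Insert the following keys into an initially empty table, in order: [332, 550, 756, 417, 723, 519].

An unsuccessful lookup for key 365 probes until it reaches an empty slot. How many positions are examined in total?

Insert 332: h=9, slot 9 empty => index 9.
Insert 550: h=6, slot 6 empty => index 6.
Insert 756: h=8, slot 8 empty => index 8.
Insert 417: h=9, h2=2, slot 9 occupied => index 11.
Insert 723: h=9, h2=4, slot 9 occupied => index 13.
Insert 519: h=9, h2=8, slot 9 occupied => index 0.
Table: [519, —, —, —, —, —, 550, —, 756, 332, —, 417, —, 723, —, —, —]
Lookup 365: h=8, h2=14, probe 8,5 → slot 5 empty, not found.

2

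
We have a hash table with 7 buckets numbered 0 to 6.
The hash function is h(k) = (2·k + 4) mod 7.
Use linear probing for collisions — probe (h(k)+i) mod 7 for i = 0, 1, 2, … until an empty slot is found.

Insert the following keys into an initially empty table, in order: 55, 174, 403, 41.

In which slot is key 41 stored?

Insert 55: h=2, slot 2 empty -> index 2.
Insert 174: h=2, slot 2 occupied -> index 3.
Insert 403: h=5, slot 5 empty -> index 5.
Insert 41: h=2, slots 2,3 occupied -> index 4.
Table: [∅, ∅, 55, 174, 41, 403, ∅]

4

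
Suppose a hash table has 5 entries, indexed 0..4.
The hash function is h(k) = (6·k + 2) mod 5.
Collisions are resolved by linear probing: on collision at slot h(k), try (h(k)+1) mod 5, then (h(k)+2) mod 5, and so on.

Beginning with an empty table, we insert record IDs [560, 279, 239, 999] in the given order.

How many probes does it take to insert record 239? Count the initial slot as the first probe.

3

560 hashes to 2; slot 2 is free -> place at 2.
279 hashes to 1; slot 1 is free -> place at 1.
239 hashes to 1; 1,2 taken -> place at 3.
999 hashes to 1; 1,2,3 taken -> place at 4.
Table: [-, 279, 560, 239, 999]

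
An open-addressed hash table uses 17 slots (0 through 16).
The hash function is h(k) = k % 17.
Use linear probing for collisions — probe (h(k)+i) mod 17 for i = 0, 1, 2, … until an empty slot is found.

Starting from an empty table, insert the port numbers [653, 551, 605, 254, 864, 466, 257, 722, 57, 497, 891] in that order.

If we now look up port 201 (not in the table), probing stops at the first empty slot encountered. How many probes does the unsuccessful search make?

Insert 653: h=7, slot 7 empty -> index 7.
Insert 551: h=7, slot 7 occupied -> index 8.
Insert 605: h=10, slot 10 empty -> index 10.
Insert 254: h=16, slot 16 empty -> index 16.
Insert 864: h=14, slot 14 empty -> index 14.
Insert 466: h=7, slots 7,8 occupied -> index 9.
Insert 257: h=2, slot 2 empty -> index 2.
Insert 722: h=8, slots 8,9,10 occupied -> index 11.
Insert 57: h=6, slot 6 empty -> index 6.
Insert 497: h=4, slot 4 empty -> index 4.
Insert 891: h=7, slots 7,8,9,10,11 occupied -> index 12.
Table: [-, -, 257, -, 497, -, 57, 653, 551, 466, 605, 722, 891, -, 864, -, 254]
Lookup 201: h=14, probe 14,15 → slot 15 empty, not found.

2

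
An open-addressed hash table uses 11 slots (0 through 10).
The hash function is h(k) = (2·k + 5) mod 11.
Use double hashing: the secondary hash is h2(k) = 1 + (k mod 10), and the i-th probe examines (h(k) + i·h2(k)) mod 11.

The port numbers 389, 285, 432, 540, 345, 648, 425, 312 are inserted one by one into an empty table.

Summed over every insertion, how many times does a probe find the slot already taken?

5

Insert 389: h=2, slot 2 empty -> index 2.
Insert 285: h=3, slot 3 empty -> index 3.
Insert 432: h=0, slot 0 empty -> index 0.
Insert 540: h=7, slot 7 empty -> index 7.
Insert 345: h=2, h2=6, slot 2 occupied -> index 8.
Insert 648: h=3, h2=9, slot 3 occupied -> index 1.
Insert 425: h=8, h2=6, slots 8,3 occupied -> index 9.
Insert 312: h=2, h2=3, slot 2 occupied -> index 5.
Table: [432, 648, 389, 285, ∅, 312, ∅, 540, 345, 425, ∅]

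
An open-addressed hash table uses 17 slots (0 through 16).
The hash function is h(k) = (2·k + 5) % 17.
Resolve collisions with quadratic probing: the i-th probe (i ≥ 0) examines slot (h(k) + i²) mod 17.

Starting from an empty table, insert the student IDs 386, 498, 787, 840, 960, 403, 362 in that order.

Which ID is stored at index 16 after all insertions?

787

Insert 386: h=12, slot 12 empty → index 12.
Insert 498: h=15, slot 15 empty → index 15.
Insert 787: h=15, slot 15 occupied → index 16.
Insert 840: h=2, slot 2 empty → index 2.
Insert 960: h=4, slot 4 empty → index 4.
Insert 403: h=12, slot 12 occupied → index 13.
Insert 362: h=15, slots 15,16,2 occupied → index 7.
Table: [., ., 840, ., 960, ., ., 362, ., ., ., ., 386, 403, ., 498, 787]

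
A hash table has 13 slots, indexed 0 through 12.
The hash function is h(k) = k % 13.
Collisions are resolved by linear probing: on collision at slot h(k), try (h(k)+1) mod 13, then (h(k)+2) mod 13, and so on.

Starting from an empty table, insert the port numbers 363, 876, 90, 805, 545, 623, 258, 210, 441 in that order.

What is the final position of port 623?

3

363 hashes to 12; slot 12 is free → place at 12.
876 hashes to 5; slot 5 is free → place at 5.
90 hashes to 12; 12 taken → place at 0.
805 hashes to 12; 12,0 taken → place at 1.
545 hashes to 12; 12,0,1 taken → place at 2.
623 hashes to 12; 12,0,1,2 taken → place at 3.
258 hashes to 11; slot 11 is free → place at 11.
210 hashes to 2; 2,3 taken → place at 4.
441 hashes to 12; 12,0,1,2,3,4,5 taken → place at 6.
Table: [90, 805, 545, 623, 210, 876, 441, ., ., ., ., 258, 363]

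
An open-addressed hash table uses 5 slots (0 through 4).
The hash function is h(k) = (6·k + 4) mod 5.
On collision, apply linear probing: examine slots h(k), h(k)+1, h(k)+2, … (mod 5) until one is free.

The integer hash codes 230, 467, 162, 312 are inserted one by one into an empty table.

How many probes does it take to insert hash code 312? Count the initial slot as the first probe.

Insert 230: h=4, slot 4 empty → index 4.
Insert 467: h=1, slot 1 empty → index 1.
Insert 162: h=1, slot 1 occupied → index 2.
Insert 312: h=1, slots 1,2 occupied → index 3.
Table: [_, 467, 162, 312, 230]

3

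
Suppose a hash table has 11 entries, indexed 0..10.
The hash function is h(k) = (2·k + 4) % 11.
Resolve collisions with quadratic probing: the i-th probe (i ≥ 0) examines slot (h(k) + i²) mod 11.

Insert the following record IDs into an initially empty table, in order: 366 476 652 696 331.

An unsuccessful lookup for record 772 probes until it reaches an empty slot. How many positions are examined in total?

2

366 hashes to 10; slot 10 is free -> place at 10.
476 hashes to 10; 10 taken -> place at 0.
652 hashes to 10; 10,0 taken -> place at 3.
696 hashes to 10; 10,0,3 taken -> place at 8.
331 hashes to 6; slot 6 is free -> place at 6.
Table: [476, -, -, 652, -, -, 331, -, 696, -, 366]
Lookup 772: h=8, probe 8,9 → slot 9 empty, not found.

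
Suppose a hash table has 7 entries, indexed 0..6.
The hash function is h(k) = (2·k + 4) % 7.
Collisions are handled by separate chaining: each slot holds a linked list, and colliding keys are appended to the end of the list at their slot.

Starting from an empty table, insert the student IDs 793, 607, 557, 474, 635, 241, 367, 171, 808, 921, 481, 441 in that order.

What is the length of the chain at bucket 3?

4

Insert 793: h=1, bucket 1 empty → new chain.
Insert 607: h=0, bucket 0 empty → new chain.
Insert 557: h=5, bucket 5 empty → new chain.
Insert 474: h=0, bucket 0 nonempty → append to chain.
Insert 635: h=0, bucket 0 nonempty → append to chain.
Insert 241: h=3, bucket 3 empty → new chain.
Insert 367: h=3, bucket 3 nonempty → append to chain.
Insert 171: h=3, bucket 3 nonempty → append to chain.
Insert 808: h=3, bucket 3 nonempty → append to chain.
Insert 921: h=5, bucket 5 nonempty → append to chain.
Insert 481: h=0, bucket 0 nonempty → append to chain.
Insert 441: h=4, bucket 4 empty → new chain.
Final buckets:
0: 607 -> 474 -> 635 -> 481
1: 793
2: -
3: 241 -> 367 -> 171 -> 808
4: 441
5: 557 -> 921
6: -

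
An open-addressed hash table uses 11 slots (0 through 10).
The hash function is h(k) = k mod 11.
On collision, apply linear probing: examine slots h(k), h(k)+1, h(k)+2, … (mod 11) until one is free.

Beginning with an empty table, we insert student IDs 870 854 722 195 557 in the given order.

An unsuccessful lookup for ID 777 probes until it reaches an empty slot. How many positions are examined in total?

5

Insert 870: h=1, slot 1 empty => index 1.
Insert 854: h=7, slot 7 empty => index 7.
Insert 722: h=7, slot 7 occupied => index 8.
Insert 195: h=8, slot 8 occupied => index 9.
Insert 557: h=7, slots 7,8,9 occupied => index 10.
Table: [-, 870, -, -, -, -, -, 854, 722, 195, 557]
Lookup 777: h=7, probe 7,8,9,10,0 → slot 0 empty, not found.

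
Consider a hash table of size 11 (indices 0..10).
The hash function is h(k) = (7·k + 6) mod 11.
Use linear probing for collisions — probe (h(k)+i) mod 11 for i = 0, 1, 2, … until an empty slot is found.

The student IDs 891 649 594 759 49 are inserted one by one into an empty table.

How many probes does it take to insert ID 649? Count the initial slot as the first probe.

891: h=6 → slot 6
649: h=6, probe 6,7 → slot 7
594: h=6, probe 6,7,8 → slot 8
759: h=6, probe 6,7,8,9 → slot 9
49: h=8, probe 8,9,10 → slot 10
Table: [—, —, —, —, —, —, 891, 649, 594, 759, 49]

2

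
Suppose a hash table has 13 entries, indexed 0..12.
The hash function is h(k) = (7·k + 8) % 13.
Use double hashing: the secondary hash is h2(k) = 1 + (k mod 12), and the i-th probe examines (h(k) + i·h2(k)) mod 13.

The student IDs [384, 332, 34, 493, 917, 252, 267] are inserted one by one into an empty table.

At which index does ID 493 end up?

384 hashes to 5; slot 5 is free => place at 5.
332 hashes to 5, h2=9; 5 taken => place at 1.
34 hashes to 12; slot 12 is free => place at 12.
493 hashes to 1, h2=2; 1 taken => place at 3.
917 hashes to 5, h2=6; 5 taken => place at 11.
252 hashes to 4; slot 4 is free => place at 4.
267 hashes to 5, h2=4; 5 taken => place at 9.
Table: [., 332, ., 493, 252, 384, ., ., ., 267, ., 917, 34]

3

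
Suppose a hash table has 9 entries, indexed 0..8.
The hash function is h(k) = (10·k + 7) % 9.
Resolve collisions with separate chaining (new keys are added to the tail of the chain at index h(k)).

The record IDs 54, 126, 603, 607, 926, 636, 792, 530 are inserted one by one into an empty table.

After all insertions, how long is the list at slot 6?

2

Insert 54: h=7, bucket 7 empty -> new chain.
Insert 126: h=7, bucket 7 nonempty -> append to chain.
Insert 603: h=7, bucket 7 nonempty -> append to chain.
Insert 607: h=2, bucket 2 empty -> new chain.
Insert 926: h=6, bucket 6 empty -> new chain.
Insert 636: h=4, bucket 4 empty -> new chain.
Insert 792: h=7, bucket 7 nonempty -> append to chain.
Insert 530: h=6, bucket 6 nonempty -> append to chain.
Final buckets:
0: ∅
1: ∅
2: 607
3: ∅
4: 636
5: ∅
6: 926 -> 530
7: 54 -> 126 -> 603 -> 792
8: ∅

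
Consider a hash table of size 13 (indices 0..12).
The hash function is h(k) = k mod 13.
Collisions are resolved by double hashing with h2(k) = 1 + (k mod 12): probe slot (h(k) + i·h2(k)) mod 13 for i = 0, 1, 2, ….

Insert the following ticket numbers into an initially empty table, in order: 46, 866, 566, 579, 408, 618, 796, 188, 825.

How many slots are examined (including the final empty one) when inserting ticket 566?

2

46: h=7 => slot 7
866: h=8 => slot 8
566: h=7, h2=3, probe 7,10 => slot 10
579: h=7, h2=4, probe 7,11 => slot 11
408: h=5 => slot 5
618: h=7, h2=7, probe 7,1 => slot 1
796: h=3 => slot 3
188: h=6 => slot 6
825: h=6, h2=10, probe 6,3,0 => slot 0
Table: [825, 618, _, 796, _, 408, 188, 46, 866, _, 566, 579, _]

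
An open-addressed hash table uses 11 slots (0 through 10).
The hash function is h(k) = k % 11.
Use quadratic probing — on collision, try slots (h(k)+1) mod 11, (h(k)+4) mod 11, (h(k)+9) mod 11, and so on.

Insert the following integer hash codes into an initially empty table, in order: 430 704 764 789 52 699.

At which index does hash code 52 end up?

430 hashes to 1; slot 1 is free => place at 1.
704 hashes to 0; slot 0 is free => place at 0.
764 hashes to 5; slot 5 is free => place at 5.
789 hashes to 8; slot 8 is free => place at 8.
52 hashes to 8; 8 taken => place at 9.
699 hashes to 6; slot 6 is free => place at 6.
Table: [704, 430, ., ., ., 764, 699, ., 789, 52, .]

9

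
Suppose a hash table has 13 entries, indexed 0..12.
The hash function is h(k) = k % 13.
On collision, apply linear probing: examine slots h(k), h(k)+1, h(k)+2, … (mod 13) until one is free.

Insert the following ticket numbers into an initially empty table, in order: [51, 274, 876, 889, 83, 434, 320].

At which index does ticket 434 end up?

51 hashes to 12; slot 12 is free -> place at 12.
274 hashes to 1; slot 1 is free -> place at 1.
876 hashes to 5; slot 5 is free -> place at 5.
889 hashes to 5; 5 taken -> place at 6.
83 hashes to 5; 5,6 taken -> place at 7.
434 hashes to 5; 5,6,7 taken -> place at 8.
320 hashes to 8; 8 taken -> place at 9.
Table: [∅, 274, ∅, ∅, ∅, 876, 889, 83, 434, 320, ∅, ∅, 51]

8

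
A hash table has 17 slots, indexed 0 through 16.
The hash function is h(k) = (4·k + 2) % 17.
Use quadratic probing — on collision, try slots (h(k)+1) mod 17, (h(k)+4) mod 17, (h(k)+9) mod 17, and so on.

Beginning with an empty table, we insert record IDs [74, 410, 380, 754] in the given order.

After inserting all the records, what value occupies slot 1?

74: h=9 → slot 9
410: h=10 → slot 10
380: h=9, probe 9,10,13 → slot 13
754: h=9, probe 9,10,13,1 → slot 1
Table: [—, 754, —, —, —, —, —, —, —, 74, 410, —, —, 380, —, —, —]

754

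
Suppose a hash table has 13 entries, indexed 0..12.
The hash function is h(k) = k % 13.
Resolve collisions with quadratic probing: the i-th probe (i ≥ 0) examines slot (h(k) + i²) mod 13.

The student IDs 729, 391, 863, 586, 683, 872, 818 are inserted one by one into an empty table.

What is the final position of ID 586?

10

729: h=1 -> slot 1
391: h=1, probe 1,2 -> slot 2
863: h=5 -> slot 5
586: h=1, probe 1,2,5,10 -> slot 10
683: h=7 -> slot 7
872: h=1, probe 1,2,5,10,4 -> slot 4
818: h=12 -> slot 12
Table: [∅, 729, 391, ∅, 872, 863, ∅, 683, ∅, ∅, 586, ∅, 818]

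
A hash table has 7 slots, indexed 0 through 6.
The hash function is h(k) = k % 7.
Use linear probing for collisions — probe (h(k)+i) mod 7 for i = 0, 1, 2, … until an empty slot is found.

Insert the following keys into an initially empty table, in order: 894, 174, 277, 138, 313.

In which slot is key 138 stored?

894 hashes to 5; slot 5 is free => place at 5.
174 hashes to 6; slot 6 is free => place at 6.
277 hashes to 4; slot 4 is free => place at 4.
138 hashes to 5; 5,6 taken => place at 0.
313 hashes to 5; 5,6,0 taken => place at 1.
Table: [138, 313, ., ., 277, 894, 174]

0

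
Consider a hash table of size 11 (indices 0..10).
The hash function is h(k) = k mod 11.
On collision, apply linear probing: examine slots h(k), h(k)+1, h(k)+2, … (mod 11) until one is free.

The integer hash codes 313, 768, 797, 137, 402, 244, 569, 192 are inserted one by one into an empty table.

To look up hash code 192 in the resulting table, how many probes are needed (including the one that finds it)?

Insert 313: h=5, slot 5 empty → index 5.
Insert 768: h=9, slot 9 empty → index 9.
Insert 797: h=5, slot 5 occupied → index 6.
Insert 137: h=5, slots 5,6 occupied → index 7.
Insert 402: h=6, slots 6,7 occupied → index 8.
Insert 244: h=2, slot 2 empty → index 2.
Insert 569: h=8, slots 8,9 occupied → index 10.
Insert 192: h=5, slots 5,6,7,8,9,10 occupied → index 0.
Table: [192, —, 244, —, —, 313, 797, 137, 402, 768, 569]
Lookup 192: h=5, probe 5,6,7,8,9,10,0 → found at 0.

7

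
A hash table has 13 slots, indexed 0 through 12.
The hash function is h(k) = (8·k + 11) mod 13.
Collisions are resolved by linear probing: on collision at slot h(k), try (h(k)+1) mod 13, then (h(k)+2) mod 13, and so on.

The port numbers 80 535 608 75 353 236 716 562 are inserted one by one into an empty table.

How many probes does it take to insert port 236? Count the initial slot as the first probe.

80 hashes to 1; slot 1 is free → place at 1.
535 hashes to 1; 1 taken → place at 2.
608 hashes to 0; slot 0 is free → place at 0.
75 hashes to 0; 0,1,2 taken → place at 3.
353 hashes to 1; 1,2,3 taken → place at 4.
236 hashes to 1; 1,2,3,4 taken → place at 5.
716 hashes to 6; slot 6 is free → place at 6.
562 hashes to 9; slot 9 is free → place at 9.
Table: [608, 80, 535, 75, 353, 236, 716, ., ., 562, ., ., .]

5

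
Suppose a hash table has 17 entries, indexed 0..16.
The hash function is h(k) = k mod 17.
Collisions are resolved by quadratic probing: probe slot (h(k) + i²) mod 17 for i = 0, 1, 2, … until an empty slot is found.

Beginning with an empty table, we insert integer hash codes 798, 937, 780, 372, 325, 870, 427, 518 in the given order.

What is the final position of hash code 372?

798: h=16 => slot 16
937: h=2 => slot 2
780: h=15 => slot 15
372: h=15, probe 15,16,2,7 => slot 7
325: h=2, probe 2,3 => slot 3
870: h=3, probe 3,4 => slot 4
427: h=2, probe 2,3,6 => slot 6
518: h=8 => slot 8
Table: [—, —, 937, 325, 870, —, 427, 372, 518, —, —, —, —, —, —, 780, 798]

7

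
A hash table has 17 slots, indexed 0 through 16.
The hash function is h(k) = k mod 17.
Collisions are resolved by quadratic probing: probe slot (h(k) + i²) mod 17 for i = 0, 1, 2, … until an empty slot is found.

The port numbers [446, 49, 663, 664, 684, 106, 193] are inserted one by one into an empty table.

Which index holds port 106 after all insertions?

446: h=4 => slot 4
49: h=15 => slot 15
663: h=0 => slot 0
664: h=1 => slot 1
684: h=4, probe 4,5 => slot 5
106: h=4, probe 4,5,8 => slot 8
193: h=6 => slot 6
Table: [663, 664, ∅, ∅, 446, 684, 193, ∅, 106, ∅, ∅, ∅, ∅, ∅, ∅, 49, ∅]

8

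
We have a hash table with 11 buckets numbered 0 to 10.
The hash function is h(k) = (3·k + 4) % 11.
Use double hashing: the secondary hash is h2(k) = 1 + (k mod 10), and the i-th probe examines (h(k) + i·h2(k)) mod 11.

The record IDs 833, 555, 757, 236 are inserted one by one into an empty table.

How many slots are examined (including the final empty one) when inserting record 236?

2

Insert 833: h=6, slot 6 empty -> index 6.
Insert 555: h=8, slot 8 empty -> index 8.
Insert 757: h=9, slot 9 empty -> index 9.
Insert 236: h=8, h2=7, slot 8 occupied -> index 4.
Table: [∅, ∅, ∅, ∅, 236, ∅, 833, ∅, 555, 757, ∅]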